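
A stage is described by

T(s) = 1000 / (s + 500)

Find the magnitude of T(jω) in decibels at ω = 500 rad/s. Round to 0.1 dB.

3.0 dB

At s = jω = j500:
pole (s+500): 500 + j500 → |·| = √(500²+500²) = √500000 ≈ 707.11, ∠ = arctan(500/500) ≈ 45.00°
|T| = 1000 / 707.11 ≈ 1.4142
Gain = 20 log₁₀(1.4142) ≈ 3.01 dB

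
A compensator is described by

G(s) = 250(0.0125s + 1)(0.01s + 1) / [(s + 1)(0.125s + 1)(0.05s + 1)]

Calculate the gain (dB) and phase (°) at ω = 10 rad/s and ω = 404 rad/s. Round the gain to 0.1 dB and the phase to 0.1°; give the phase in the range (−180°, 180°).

ω = 10: 23.0 dB, -149.4°; ω = 404: -37.7 dB, -111.0°

At ω = 10 rad/s:
zero (1 + j10·0.0125) = 1 + j0.125 → |·| ≈ 1.0078, ∠ ≈ 7.13°
zero (1 + j10·0.01) = 1 + j0.1 → |·| ≈ 1.005, ∠ ≈ 5.71°
pole (1 + j10·1) = 1 + j10 → |·| ≈ 10.05, ∠ ≈ 84.29°
pole (1 + j10·0.125) = 1 + j1.25 → |·| ≈ 1.6008, ∠ ≈ 51.34°
pole (1 + j10·0.05) = 1 + j0.5 → |·| ≈ 1.118, ∠ ≈ 26.57°
|G| = 250 · 1.0078 · 1.005 / (10.05 · 1.6008 · 1.118) ≈ 14.078
Gain = 20 log₁₀(14.078) ≈ 22.97 dB
∠G = (7.13° + 5.71°) − (84.29° + 51.34° + 26.57°) = -149.36°

At ω = 404 rad/s:
zero (1 + j404·0.0125) = 1 + j5.05 → |·| ≈ 5.1481, ∠ ≈ 78.80°
zero (1 + j404·0.01) = 1 + j4.04 → |·| ≈ 4.1619, ∠ ≈ 76.10°
pole (1 + j404·1) = 1 + j404 → |·| ≈ 404, ∠ ≈ 89.86°
pole (1 + j404·0.125) = 1 + j50.5 → |·| ≈ 50.51, ∠ ≈ 88.87°
pole (1 + j404·0.05) = 1 + j20.2 → |·| ≈ 20.225, ∠ ≈ 87.17°
|G| = 250 · 5.1481 · 4.1619 / (404 · 50.51 · 20.225) ≈ 0.012979
Gain = 20 log₁₀(0.012979) ≈ -37.74 dB
∠G = (78.80° + 76.10°) − (89.86° + 88.87° + 87.17°) = -111.00°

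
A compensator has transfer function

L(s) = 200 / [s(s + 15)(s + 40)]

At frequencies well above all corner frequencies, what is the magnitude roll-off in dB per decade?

-60 dB/decade

Each pole contributes −20 dB/decade at high frequency; each zero contributes +20 dB/decade.
Net: 0 zero(s) − 3 pole(s) → -60 dB/decade.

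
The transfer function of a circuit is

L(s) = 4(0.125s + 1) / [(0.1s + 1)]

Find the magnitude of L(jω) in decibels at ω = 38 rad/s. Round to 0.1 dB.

At ω = 38 rad/s:
zero (1 + j38·0.125) = 1 + j4.75 → |·| ≈ 4.8541, ∠ ≈ 78.11°
pole (1 + j38·0.1) = 1 + j3.8 → |·| ≈ 3.9294, ∠ ≈ 75.26°
|L| = 4 · 4.8541 / (3.9294) ≈ 4.9413
Gain = 20 log₁₀(4.9413) ≈ 13.88 dB

13.9 dB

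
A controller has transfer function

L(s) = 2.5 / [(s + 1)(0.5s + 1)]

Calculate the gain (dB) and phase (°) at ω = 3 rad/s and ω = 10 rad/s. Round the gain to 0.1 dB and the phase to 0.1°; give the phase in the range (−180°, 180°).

At ω = 3 rad/s:
pole (1 + j3·1) = 1 + j3 → |·| ≈ 3.1623, ∠ ≈ 71.57°
pole (1 + j3·0.5) = 1 + j1.5 → |·| ≈ 1.8028, ∠ ≈ 56.31°
|L| = 2.5 · 1 / (3.1623 · 1.8028) ≈ 0.43852
Gain = 20 log₁₀(0.43852) ≈ -7.16 dB
∠L = (0°) − (71.57° + 56.31°) = -127.88°

At ω = 10 rad/s:
pole (1 + j10·1) = 1 + j10 → |·| ≈ 10.05, ∠ ≈ 84.29°
pole (1 + j10·0.5) = 1 + j5 → |·| ≈ 5.099, ∠ ≈ 78.69°
|L| = 2.5 · 1 / (10.05 · 5.099) ≈ 0.048785
Gain = 20 log₁₀(0.048785) ≈ -26.23 dB
∠L = (0°) − (84.29° + 78.69°) = -162.98°

ω = 3: -7.2 dB, -127.9°; ω = 10: -26.2 dB, -163.0°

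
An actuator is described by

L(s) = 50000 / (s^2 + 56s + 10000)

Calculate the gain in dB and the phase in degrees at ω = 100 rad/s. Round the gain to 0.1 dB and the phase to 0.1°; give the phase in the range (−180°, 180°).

19.0 dB, -90.0°

At s = jω = j100:
quadratic: (j100)² + 56·j100 + 10000 = 0 + j5600 → |·| ≈ 5600, ∠ ≈ 90.00°
|L| = 50000 / 5600 ≈ 8.9286
Gain = 20 log₁₀(8.9286) ≈ 19.02 dB
∠L = 0.00° − 90.00° = -90.00°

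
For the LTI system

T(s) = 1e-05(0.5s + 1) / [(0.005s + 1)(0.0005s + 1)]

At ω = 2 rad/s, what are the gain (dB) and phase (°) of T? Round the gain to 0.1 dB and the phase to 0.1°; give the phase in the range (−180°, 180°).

-97.0 dB, 44.4°

At ω = 2 rad/s:
zero (1 + j2·0.5) = 1 + j1 → |·| ≈ 1.4142, ∠ ≈ 45.00°
pole (1 + j2·0.005) = 1 + j0.01 → |·| ≈ 1, ∠ ≈ 0.57°
pole (1 + j2·0.0005) = 1 + j0.001 → |·| ≈ 1, ∠ ≈ 0.06°
|T| = 1e-05 · 1.4142 / (1 · 1) ≈ 1.4142e-05
Gain = 20 log₁₀(1.4142e-05) ≈ -96.99 dB
∠T = (45.00°) − (0.57° + 0.06°) = 44.37°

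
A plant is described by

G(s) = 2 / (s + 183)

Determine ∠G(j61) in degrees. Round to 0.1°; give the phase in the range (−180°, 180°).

-18.4°

Substitute s = j61:
Numerator: 2 = 2 + j0
Denominator: (j61) + 183 = 183 + j61
|N| = √(2² + 0²) ≈ 2, ∠N ≈ 0.00°
|D| = √(183² + 61²) ≈ 192.9, ∠D ≈ 18.43°
∠G = 0.00° − 18.43° = -18.43°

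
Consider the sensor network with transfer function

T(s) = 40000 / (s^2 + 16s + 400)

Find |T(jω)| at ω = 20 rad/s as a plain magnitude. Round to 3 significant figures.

125

At s = jω = j20:
quadratic: (j20)² + 16·j20 + 400 = 0 + j320 → |·| ≈ 320, ∠ ≈ 90.00°
|T| = 40000 / 320 ≈ 125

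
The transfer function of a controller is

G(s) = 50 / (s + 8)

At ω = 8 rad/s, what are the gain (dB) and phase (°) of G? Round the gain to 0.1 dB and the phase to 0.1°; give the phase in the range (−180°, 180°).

12.9 dB, -45.0°

Substitute s = j8:
Numerator: 50 = 50 + j0
Denominator: (j8) + 8 = 8 + j8
|N| = √(50² + 0²) ≈ 50, ∠N ≈ 0.00°
|D| = √(8² + 8²) ≈ 11.314, ∠D ≈ 45.00°
|G| = 50 / 11.314 ≈ 4.4193
Gain = 20 log₁₀(4.4193) ≈ 12.91 dB
∠G = 0.00° − 45.00° = -45.00°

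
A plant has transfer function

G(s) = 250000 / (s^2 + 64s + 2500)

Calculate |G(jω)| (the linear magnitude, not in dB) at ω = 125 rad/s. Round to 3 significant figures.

16.3

At s = jω = j125:
quadratic: (j125)² + 64·j125 + 2500 = -13125 + j8000 → |·| ≈ 15371, ∠ ≈ 148.64°
|G| = 250000 / 15371 ≈ 16.264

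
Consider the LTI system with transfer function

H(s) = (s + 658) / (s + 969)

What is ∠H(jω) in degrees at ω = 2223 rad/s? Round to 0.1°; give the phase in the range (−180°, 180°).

Substitute s = j2223:
Numerator: (j2223) + 658 = 658 + j2223
Denominator: (j2223) + 969 = 969 + j2223
|N| = √(658² + 2223²) ≈ 2318.3, ∠N ≈ 73.51°
|D| = √(969² + 2223²) ≈ 2425, ∠D ≈ 66.45°
∠H = 73.51° − 66.45° = 7.06°

7.1°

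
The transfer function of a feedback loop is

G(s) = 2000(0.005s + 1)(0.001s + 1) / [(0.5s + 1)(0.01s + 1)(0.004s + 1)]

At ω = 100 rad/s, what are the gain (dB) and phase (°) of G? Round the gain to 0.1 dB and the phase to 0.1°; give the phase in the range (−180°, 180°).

29.4 dB, -123.4°

At ω = 100 rad/s:
zero (1 + j100·0.005) = 1 + j0.5 → |·| ≈ 1.118, ∠ ≈ 26.57°
zero (1 + j100·0.001) = 1 + j0.1 → |·| ≈ 1.005, ∠ ≈ 5.71°
pole (1 + j100·0.5) = 1 + j50 → |·| ≈ 50.01, ∠ ≈ 88.85°
pole (1 + j100·0.01) = 1 + j1 → |·| ≈ 1.4142, ∠ ≈ 45.00°
pole (1 + j100·0.004) = 1 + j0.4 → |·| ≈ 1.077, ∠ ≈ 21.80°
|G| = 2000 · 1.118 · 1.005 / (50.01 · 1.4142 · 1.077) ≈ 29.502
Gain = 20 log₁₀(29.502) ≈ 29.40 dB
∠G = (26.57° + 5.71°) − (88.85° + 45.00° + 21.80°) = -123.37°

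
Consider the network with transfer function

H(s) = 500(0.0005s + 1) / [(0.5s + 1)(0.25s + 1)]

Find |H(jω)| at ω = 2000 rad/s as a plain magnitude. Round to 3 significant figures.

At ω = 2000 rad/s:
zero (1 + j2000·0.0005) = 1 + j1 → |·| ≈ 1.4142, ∠ ≈ 45.00°
pole (1 + j2000·0.5) = 1 + j1000 → |·| ≈ 1000, ∠ ≈ 89.94°
pole (1 + j2000·0.25) = 1 + j500 → |·| ≈ 500, ∠ ≈ 89.89°
|H| = 500 · 1.4142 / (1000 · 500) ≈ 0.0014142

0.00141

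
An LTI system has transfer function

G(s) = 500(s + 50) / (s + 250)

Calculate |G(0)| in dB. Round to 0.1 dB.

40.0 dB

G(0) = 500·50 / (250) = 100
20 log₁₀(100) ≈ 40.00 dB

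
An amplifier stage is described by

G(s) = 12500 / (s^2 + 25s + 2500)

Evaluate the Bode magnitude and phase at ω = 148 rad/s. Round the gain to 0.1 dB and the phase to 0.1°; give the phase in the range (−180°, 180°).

At s = jω = j148:
quadratic: (j148)² + 25·j148 + 2500 = -19404 + j3700 → |·| ≈ 19754, ∠ ≈ 169.20°
|G| = 12500 / 19754 ≈ 0.63278
Gain = 20 log₁₀(0.63278) ≈ -3.97 dB
∠G = 0.00° − 169.20° = -169.20°

-4.0 dB, -169.2°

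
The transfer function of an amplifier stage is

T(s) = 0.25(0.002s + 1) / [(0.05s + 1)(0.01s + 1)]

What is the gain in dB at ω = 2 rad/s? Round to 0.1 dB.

At ω = 2 rad/s:
zero (1 + j2·0.002) = 1 + j0.004 → |·| ≈ 1, ∠ ≈ 0.23°
pole (1 + j2·0.05) = 1 + j0.1 → |·| ≈ 1.005, ∠ ≈ 5.71°
pole (1 + j2·0.01) = 1 + j0.02 → |·| ≈ 1.0002, ∠ ≈ 1.15°
|T| = 0.25 · 1 / (1.005 · 1.0002) ≈ 0.24871
Gain = 20 log₁₀(0.24871) ≈ -12.09 dB

-12.1 dB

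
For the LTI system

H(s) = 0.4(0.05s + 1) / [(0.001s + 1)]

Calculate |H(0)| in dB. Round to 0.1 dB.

-8.0 dB

H(0) = 0.4 · 1 / 1 = 0.4
20 log₁₀(0.4) ≈ -7.96 dB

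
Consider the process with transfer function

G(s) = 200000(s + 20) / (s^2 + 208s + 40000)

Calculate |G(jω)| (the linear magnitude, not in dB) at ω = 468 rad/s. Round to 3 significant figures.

At s = jω = j468:
zero (s+20): 20 + j468 → |·| = √(20²+468²) = √219424 ≈ 468.43, ∠ = arctan(468/20) ≈ 87.55°
quadratic: (j468)² + 208·j468 + 40000 = -179024 + j97344 → |·| ≈ 2.0378e+05, ∠ ≈ 151.46°
|G| = 200000 · 468.43 / 2.0378e+05 ≈ 459.74

460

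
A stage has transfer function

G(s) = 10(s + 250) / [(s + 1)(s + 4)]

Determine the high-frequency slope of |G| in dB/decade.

-20 dB/decade

Each pole contributes −20 dB/decade at high frequency; each zero contributes +20 dB/decade.
Net: 1 zero(s) − 2 pole(s) → -20 dB/decade.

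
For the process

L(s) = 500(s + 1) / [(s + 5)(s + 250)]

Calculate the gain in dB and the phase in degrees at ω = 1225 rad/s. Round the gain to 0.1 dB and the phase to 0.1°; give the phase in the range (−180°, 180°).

At s = jω = j1225:
zero (s+1): 1 + j1225 → |·| = √(1²+1225²) = √1500626 ≈ 1225, ∠ = arctan(1225/1) ≈ 89.95°
pole (s+5): 5 + j1225 → |·| = √(5²+1225²) = √1500650 ≈ 1225, ∠ = arctan(1225/5) ≈ 89.77°
pole (s+250): 250 + j1225 → |·| = √(250²+1225²) = √1563125 ≈ 1250.2, ∠ = arctan(1225/250) ≈ 78.47°
|L| = 500 · 1225 / 1.5315e+06 ≈ 0.39993
Gain = 20 log₁₀(0.39993) ≈ -7.96 dB
∠L = 89.95° − 168.24° = -78.29°

-8.0 dB, -78.3°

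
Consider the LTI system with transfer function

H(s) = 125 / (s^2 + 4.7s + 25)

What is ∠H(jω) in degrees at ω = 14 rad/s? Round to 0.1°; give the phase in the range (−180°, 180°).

-159.0°

At s = jω = j14:
quadratic: (j14)² + 4.7·j14 + 25 = -171 + j65.8 → |·| ≈ 183.22, ∠ ≈ 158.95°
∠H = 0.00° − 158.95° = -158.95°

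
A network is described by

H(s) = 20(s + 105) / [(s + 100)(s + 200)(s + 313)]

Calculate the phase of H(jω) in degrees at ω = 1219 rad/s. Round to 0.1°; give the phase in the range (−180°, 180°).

At s = jω = j1219:
zero (s+105): 105 + j1219 → |·| = √(105²+1219²) = √1496986 ≈ 1223.5, ∠ = arctan(1219/105) ≈ 85.08°
pole (s+100): 100 + j1219 → |·| = √(100²+1219²) = √1495961 ≈ 1223.1, ∠ = arctan(1219/100) ≈ 85.31°
pole (s+200): 200 + j1219 → |·| = √(200²+1219²) = √1525961 ≈ 1235.3, ∠ = arctan(1219/200) ≈ 80.68°
pole (s+313): 313 + j1219 → |·| = √(313²+1219²) = √1583930 ≈ 1258.5, ∠ = arctan(1219/313) ≈ 75.60°
∠H = 85.08° − 241.59° = -156.51°

-156.5°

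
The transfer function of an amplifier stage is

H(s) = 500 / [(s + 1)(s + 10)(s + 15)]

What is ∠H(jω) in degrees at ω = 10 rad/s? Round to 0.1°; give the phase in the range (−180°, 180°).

-163.0°

At s = jω = j10:
pole (s+1): 1 + j10 → |·| = √(1²+10²) = √101 ≈ 10.05, ∠ = arctan(10/1) ≈ 84.29°
pole (s+10): 10 + j10 → |·| = √(10²+10²) = √200 ≈ 14.142, ∠ = arctan(10/10) ≈ 45.00°
pole (s+15): 15 + j10 → |·| = √(15²+10²) = √325 ≈ 18.028, ∠ = arctan(10/15) ≈ 33.69°
∠H = 0.00° − 162.98° = -162.98°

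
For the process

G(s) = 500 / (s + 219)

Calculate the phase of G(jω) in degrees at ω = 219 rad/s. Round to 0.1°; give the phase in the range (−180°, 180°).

-45.0°

Substitute s = j219:
Numerator: 500 = 500 + j0
Denominator: (j219) + 219 = 219 + j219
|N| = √(500² + 0²) ≈ 500, ∠N ≈ 0.00°
|D| = √(219² + 219²) ≈ 309.71, ∠D ≈ 45.00°
∠G = 0.00° − 45.00° = -45.00°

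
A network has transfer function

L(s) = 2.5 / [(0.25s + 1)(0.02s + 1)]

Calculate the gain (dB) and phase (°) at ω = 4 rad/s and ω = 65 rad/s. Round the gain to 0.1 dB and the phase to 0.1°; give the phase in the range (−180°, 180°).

ω = 4: 4.9 dB, -49.6°; ω = 65: -20.6 dB, -138.9°

At ω = 4 rad/s:
pole (1 + j4·0.25) = 1 + j1 → |·| ≈ 1.4142, ∠ ≈ 45.00°
pole (1 + j4·0.02) = 1 + j0.08 → |·| ≈ 1.0032, ∠ ≈ 4.57°
|L| = 2.5 · 1 / (1.4142 · 1.0032) ≈ 1.7621
Gain = 20 log₁₀(1.7621) ≈ 4.92 dB
∠L = (0°) − (45.00° + 4.57°) = -49.57°

At ω = 65 rad/s:
pole (1 + j65·0.25) = 1 + j16.25 → |·| ≈ 16.281, ∠ ≈ 86.48°
pole (1 + j65·0.02) = 1 + j1.3 → |·| ≈ 1.6401, ∠ ≈ 52.43°
|L| = 2.5 · 1 / (16.281 · 1.6401) ≈ 0.093624
Gain = 20 log₁₀(0.093624) ≈ -20.57 dB
∠L = (0°) − (86.48° + 52.43°) = -138.91°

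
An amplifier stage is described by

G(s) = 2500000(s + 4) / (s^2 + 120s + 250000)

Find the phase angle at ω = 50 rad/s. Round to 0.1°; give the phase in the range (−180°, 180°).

At s = jω = j50:
zero (s+4): 4 + j50 → |·| = √(4²+50²) = √2516 ≈ 50.16, ∠ = arctan(50/4) ≈ 85.43°
quadratic: (j50)² + 120·j50 + 250000 = 247500 + j6000 → |·| ≈ 2.4757e+05, ∠ ≈ 1.39°
∠G = 85.43° − 1.39° = 84.04°

84.0°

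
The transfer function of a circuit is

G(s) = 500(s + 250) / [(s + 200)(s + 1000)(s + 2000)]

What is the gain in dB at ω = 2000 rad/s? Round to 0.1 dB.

At s = jω = j2000:
zero (s+250): 250 + j2000 → |·| = √(250²+2000²) = √4062500 ≈ 2015.6, ∠ = arctan(2000/250) ≈ 82.87°
pole (s+200): 200 + j2000 → |·| = √(200²+2000²) = √4040000 ≈ 2010, ∠ = arctan(2000/200) ≈ 84.29°
pole (s+1000): 1000 + j2000 → |·| = √(1000²+2000²) = √5000000 ≈ 2236.1, ∠ = arctan(2000/1000) ≈ 63.43°
pole (s+2000): 2000 + j2000 → |·| = √(2000²+2000²) = √8000000 ≈ 2828.4, ∠ = arctan(2000/2000) ≈ 45.00°
|G| = 500 · 2015.6 / 1.2712e+10 ≈ 7.9279e-05
Gain = 20 log₁₀(7.9279e-05) ≈ -82.02 dB

-82.0 dB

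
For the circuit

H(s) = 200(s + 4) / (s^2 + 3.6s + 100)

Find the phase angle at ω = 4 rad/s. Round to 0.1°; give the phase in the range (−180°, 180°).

At s = jω = j4:
zero (s+4): 4 + j4 → |·| = √(4²+4²) = √32 ≈ 5.6569, ∠ = arctan(4/4) ≈ 45.00°
quadratic: (j4)² + 3.6·j4 + 100 = 84 + j14.4 → |·| ≈ 85.225, ∠ ≈ 9.73°
∠H = 45.00° − 9.73° = 35.27°

35.3°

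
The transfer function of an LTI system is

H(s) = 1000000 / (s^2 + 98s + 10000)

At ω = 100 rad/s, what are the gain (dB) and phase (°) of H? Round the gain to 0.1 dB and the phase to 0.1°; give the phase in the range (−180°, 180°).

At s = jω = j100:
quadratic: (j100)² + 98·j100 + 10000 = 0 + j9800 → |·| ≈ 9800, ∠ ≈ 90.00°
|H| = 1000000 / 9800 ≈ 102.04
Gain = 20 log₁₀(102.04) ≈ 40.18 dB
∠H = 0.00° − 90.00° = -90.00°

40.2 dB, -90.0°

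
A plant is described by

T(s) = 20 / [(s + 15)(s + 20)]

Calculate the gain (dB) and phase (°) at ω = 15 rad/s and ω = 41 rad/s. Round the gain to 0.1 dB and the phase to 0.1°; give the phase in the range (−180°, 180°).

At s = jω = j15:
pole (s+15): 15 + j15 → |·| = √(15²+15²) = √450 ≈ 21.213, ∠ = arctan(15/15) ≈ 45.00°
pole (s+20): 20 + j15 → |·| = √(20²+15²) = √625 ≈ 25, ∠ = arctan(15/20) ≈ 36.87°
|T| = 20 / 530.33 ≈ 0.037712
Gain = 20 log₁₀(0.037712) ≈ -28.47 dB
∠T = 0.00° − 81.87° = -81.87°

At s = jω = j41:
pole (s+15): 15 + j41 → |·| = √(15²+41²) = √1906 ≈ 43.658, ∠ = arctan(41/15) ≈ 69.90°
pole (s+20): 20 + j41 → |·| = √(20²+41²) = √2081 ≈ 45.618, ∠ = arctan(41/20) ≈ 64.00°
|T| = 20 / 1991.6 ≈ 0.010042
Gain = 20 log₁₀(0.010042) ≈ -39.96 dB
∠T = 0.00° − 133.90° = -133.90°

ω = 15: -28.5 dB, -81.9°; ω = 41: -40.0 dB, -133.9°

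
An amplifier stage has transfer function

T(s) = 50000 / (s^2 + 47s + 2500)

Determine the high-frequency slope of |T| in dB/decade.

Each pole contributes −20 dB/decade at high frequency; each zero contributes +20 dB/decade.
Net: 0 zero(s) − 2 pole(s) → -40 dB/decade.

-40 dB/decade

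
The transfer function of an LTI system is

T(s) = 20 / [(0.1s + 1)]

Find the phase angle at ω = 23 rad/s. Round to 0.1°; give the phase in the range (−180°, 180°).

At ω = 23 rad/s:
pole (1 + j23·0.1) = 1 + j2.3 → |·| ≈ 2.508, ∠ ≈ 66.50°
∠T = (0°) − (66.50°) = -66.50°

-66.5°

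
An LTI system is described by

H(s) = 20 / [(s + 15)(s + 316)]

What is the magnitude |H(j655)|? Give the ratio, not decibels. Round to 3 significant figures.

At s = jω = j655:
pole (s+15): 15 + j655 → |·| = √(15²+655²) = √429250 ≈ 655.17, ∠ = arctan(655/15) ≈ 88.69°
pole (s+316): 316 + j655 → |·| = √(316²+655²) = √528881 ≈ 727.24, ∠ = arctan(655/316) ≈ 64.25°
|H| = 20 / 4.7647e+05 ≈ 4.1975e-05

4.20e-05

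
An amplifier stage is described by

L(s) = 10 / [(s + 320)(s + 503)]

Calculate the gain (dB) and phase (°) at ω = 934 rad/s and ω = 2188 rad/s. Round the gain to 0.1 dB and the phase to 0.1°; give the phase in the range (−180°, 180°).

At s = jω = j934:
pole (s+320): 320 + j934 → |·| = √(320²+934²) = √974756 ≈ 987.3, ∠ = arctan(934/320) ≈ 71.09°
pole (s+503): 503 + j934 → |·| = √(503²+934²) = √1125365 ≈ 1060.8, ∠ = arctan(934/503) ≈ 61.70°
|L| = 10 / 1.0473e+06 ≈ 9.5484e-06
Gain = 20 log₁₀(9.5484e-06) ≈ -100.40 dB
∠L = 0.00° − 132.79° = -132.79°

At s = jω = j2188:
pole (s+320): 320 + j2188 → |·| = √(320²+2188²) = √4889744 ≈ 2211.3, ∠ = arctan(2188/320) ≈ 81.68°
pole (s+503): 503 + j2188 → |·| = √(503²+2188²) = √5040353 ≈ 2245.1, ∠ = arctan(2188/503) ≈ 77.05°
|L| = 10 / 4.9646e+06 ≈ 2.0143e-06
Gain = 20 log₁₀(2.0143e-06) ≈ -113.92 dB
∠L = 0.00° − 158.73° = -158.73°

ω = 934: -100.4 dB, -132.8°; ω = 2188: -113.9 dB, -158.7°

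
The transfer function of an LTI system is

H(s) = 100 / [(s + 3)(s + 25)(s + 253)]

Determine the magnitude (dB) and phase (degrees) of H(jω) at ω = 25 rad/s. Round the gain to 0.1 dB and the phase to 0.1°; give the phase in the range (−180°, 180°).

-67.1 dB, -133.8°

At s = jω = j25:
pole (s+3): 3 + j25 → |·| = √(3²+25²) = √634 ≈ 25.179, ∠ = arctan(25/3) ≈ 83.16°
pole (s+25): 25 + j25 → |·| = √(25²+25²) = √1250 ≈ 35.355, ∠ = arctan(25/25) ≈ 45.00°
pole (s+253): 253 + j25 → |·| = √(253²+25²) = √64634 ≈ 254.23, ∠ = arctan(25/253) ≈ 5.64°
|H| = 100 / 2.2632e+05 ≈ 0.00044185
Gain = 20 log₁₀(0.00044185) ≈ -67.09 dB
∠H = 0.00° − 133.80° = -133.80°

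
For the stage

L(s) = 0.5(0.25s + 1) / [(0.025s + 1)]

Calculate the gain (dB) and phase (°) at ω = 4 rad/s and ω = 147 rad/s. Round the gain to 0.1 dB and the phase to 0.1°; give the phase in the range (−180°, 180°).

ω = 4: -3.1 dB, 39.3°; ω = 147: 13.7 dB, 13.7°

At ω = 4 rad/s:
zero (1 + j4·0.25) = 1 + j1 → |·| ≈ 1.4142, ∠ ≈ 45.00°
pole (1 + j4·0.025) = 1 + j0.1 → |·| ≈ 1.005, ∠ ≈ 5.71°
|L| = 0.5 · 1.4142 / (1.005) ≈ 0.70358
Gain = 20 log₁₀(0.70358) ≈ -3.05 dB
∠L = (45.00°) − (5.71°) = 39.29°

At ω = 147 rad/s:
zero (1 + j147·0.25) = 1 + j36.75 → |·| ≈ 36.764, ∠ ≈ 88.44°
pole (1 + j147·0.025) = 1 + j3.675 → |·| ≈ 3.8086, ∠ ≈ 74.78°
|L| = 0.5 · 36.764 / (3.8086) ≈ 4.8264
Gain = 20 log₁₀(4.8264) ≈ 13.67 dB
∠L = (88.44°) − (74.78°) = 13.66°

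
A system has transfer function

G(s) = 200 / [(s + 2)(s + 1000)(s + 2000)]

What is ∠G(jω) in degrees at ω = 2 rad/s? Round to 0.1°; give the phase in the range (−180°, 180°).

-45.2°

At s = jω = j2:
pole (s+2): 2 + j2 → |·| = √(2²+2²) = √8 ≈ 2.8284, ∠ = arctan(2/2) ≈ 45.00°
pole (s+1000): 1000 + j2 → |·| = √(1000²+2²) = √1000004 ≈ 1000, ∠ = arctan(2/1000) ≈ 0.11°
pole (s+2000): 2000 + j2 → |·| = √(2000²+2²) = √4000004 ≈ 2000, ∠ = arctan(2/2000) ≈ 0.06°
∠G = 0.00° − 45.17° = -45.17°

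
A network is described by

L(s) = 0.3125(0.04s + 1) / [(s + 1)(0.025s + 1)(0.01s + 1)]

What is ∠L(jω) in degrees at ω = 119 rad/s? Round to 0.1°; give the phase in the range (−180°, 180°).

At ω = 119 rad/s:
zero (1 + j119·0.04) = 1 + j4.76 → |·| ≈ 4.8639, ∠ ≈ 78.14°
pole (1 + j119·1) = 1 + j119 → |·| ≈ 119, ∠ ≈ 89.52°
pole (1 + j119·0.025) = 1 + j2.975 → |·| ≈ 3.1386, ∠ ≈ 71.42°
pole (1 + j119·0.01) = 1 + j1.19 → |·| ≈ 1.5544, ∠ ≈ 49.96°
∠L = (78.14°) − (89.52° + 71.42° + 49.96°) = -132.76°

-132.8°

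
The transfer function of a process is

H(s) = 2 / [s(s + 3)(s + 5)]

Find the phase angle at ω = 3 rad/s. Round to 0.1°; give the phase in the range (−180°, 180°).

At s = jω = j3:
pole (s+3): 3 + j3 → |·| = √(3²+3²) = √18 ≈ 4.2426, ∠ = arctan(3/3) ≈ 45.00°
pole (s+5): 5 + j3 → |·| = √(5²+3²) = √34 ≈ 5.831, ∠ = arctan(3/5) ≈ 30.96°
pole at origin: |s| = 3, ∠ = 90.00° (in denominator)
∠H = 0.00° − 165.96° = -165.96°

-166.0°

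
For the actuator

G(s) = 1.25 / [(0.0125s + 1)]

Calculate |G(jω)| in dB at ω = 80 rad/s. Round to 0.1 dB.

At ω = 80 rad/s:
pole (1 + j80·0.0125) = 1 + j1 → |·| ≈ 1.4142, ∠ ≈ 45.00°
|G| = 1.25 · 1 / (1.4142) ≈ 0.88389
Gain = 20 log₁₀(0.88389) ≈ -1.07 dB

-1.1 dB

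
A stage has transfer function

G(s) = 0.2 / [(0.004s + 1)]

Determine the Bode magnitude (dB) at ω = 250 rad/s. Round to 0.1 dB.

At ω = 250 rad/s:
pole (1 + j250·0.004) = 1 + j1 → |·| ≈ 1.4142, ∠ ≈ 45.00°
|G| = 0.2 · 1 / (1.4142) ≈ 0.14142
Gain = 20 log₁₀(0.14142) ≈ -16.99 dB

-17.0 dB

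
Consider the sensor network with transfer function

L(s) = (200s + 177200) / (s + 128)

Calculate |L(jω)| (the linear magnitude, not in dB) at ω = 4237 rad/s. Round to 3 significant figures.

204

Substitute s = j4237:
Numerator: 200(j4237) + 177200 = 177200 + j847400
Denominator: (j4237) + 128 = 128 + j4237
|N| = √(177200² + 847400²) ≈ 8.6573e+05, ∠N ≈ 78.19°
|D| = √(128² + 4237²) ≈ 4238.9, ∠D ≈ 88.27°
|L| = 8.6573e+05 / 4238.9 ≈ 204.23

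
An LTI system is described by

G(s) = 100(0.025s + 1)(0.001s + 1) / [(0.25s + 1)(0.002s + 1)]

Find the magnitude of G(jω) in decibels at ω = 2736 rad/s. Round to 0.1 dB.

At ω = 2736 rad/s:
zero (1 + j2736·0.025) = 1 + j68.4 → |·| ≈ 68.407, ∠ ≈ 89.16°
zero (1 + j2736·0.001) = 1 + j2.736 → |·| ≈ 2.913, ∠ ≈ 69.92°
pole (1 + j2736·0.25) = 1 + j684 → |·| ≈ 684, ∠ ≈ 89.92°
pole (1 + j2736·0.002) = 1 + j5.472 → |·| ≈ 5.5626, ∠ ≈ 79.64°
|G| = 100 · 68.407 · 2.913 / (684 · 5.5626) ≈ 5.2373
Gain = 20 log₁₀(5.2373) ≈ 14.38 dB

14.4 dB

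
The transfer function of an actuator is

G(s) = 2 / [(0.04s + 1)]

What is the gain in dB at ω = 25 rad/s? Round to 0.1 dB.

At ω = 25 rad/s:
pole (1 + j25·0.04) = 1 + j1 → |·| ≈ 1.4142, ∠ ≈ 45.00°
|G| = 2 · 1 / (1.4142) ≈ 1.4142
Gain = 20 log₁₀(1.4142) ≈ 3.01 dB

3.0 dB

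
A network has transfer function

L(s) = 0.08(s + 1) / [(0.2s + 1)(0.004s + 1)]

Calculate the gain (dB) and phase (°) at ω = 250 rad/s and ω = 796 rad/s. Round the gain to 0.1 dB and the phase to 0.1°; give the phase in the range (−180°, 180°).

ω = 250: -11.0 dB, -44.1°; ω = 796: -18.4 dB, -72.3°

At ω = 250 rad/s:
zero (1 + j250·1) = 1 + j250 → |·| ≈ 250, ∠ ≈ 89.77°
pole (1 + j250·0.2) = 1 + j50 → |·| ≈ 50.01, ∠ ≈ 88.85°
pole (1 + j250·0.004) = 1 + j1 → |·| ≈ 1.4142, ∠ ≈ 45.00°
|L| = 0.08 · 250 / (50.01 · 1.4142) ≈ 0.28279
Gain = 20 log₁₀(0.28279) ≈ -10.97 dB
∠L = (89.77°) − (88.85° + 45.00°) = -44.08°

At ω = 796 rad/s:
zero (1 + j796·1) = 1 + j796 → |·| ≈ 796, ∠ ≈ 89.93°
pole (1 + j796·0.2) = 1 + j159.2 → |·| ≈ 159.2, ∠ ≈ 89.64°
pole (1 + j796·0.004) = 1 + j3.184 → |·| ≈ 3.3373, ∠ ≈ 72.56°
|L| = 0.08 · 796 / (159.2 · 3.3373) ≈ 0.11986
Gain = 20 log₁₀(0.11986) ≈ -18.43 dB
∠L = (89.93°) − (89.64° + 72.56°) = -72.27°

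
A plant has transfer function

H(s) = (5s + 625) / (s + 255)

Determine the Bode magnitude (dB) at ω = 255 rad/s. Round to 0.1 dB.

Substitute s = j255:
Numerator: 5(j255) + 625 = 625 + j1275
Denominator: (j255) + 255 = 255 + j255
|N| = √(625² + 1275²) ≈ 1419.9, ∠N ≈ 63.89°
|D| = √(255² + 255²) ≈ 360.62, ∠D ≈ 45.00°
|H| = 1419.9 / 360.62 ≈ 3.9374
Gain = 20 log₁₀(3.9374) ≈ 11.90 dB

11.9 dB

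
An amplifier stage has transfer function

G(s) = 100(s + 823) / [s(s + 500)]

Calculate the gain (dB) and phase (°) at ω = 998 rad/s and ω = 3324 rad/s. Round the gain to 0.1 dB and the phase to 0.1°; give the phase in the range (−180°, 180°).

At s = jω = j998:
zero (s+823): 823 + j998 → |·| = √(823²+998²) = √1673333 ≈ 1293.6, ∠ = arctan(998/823) ≈ 50.49°
pole (s+500): 500 + j998 → |·| = √(500²+998²) = √1246004 ≈ 1116.2, ∠ = arctan(998/500) ≈ 63.39°
pole at origin: |s| = 998, ∠ = 90.00° (in denominator)
|G| = 100 · 1293.6 / 1.114e+06 ≈ 0.11612
Gain = 20 log₁₀(0.11612) ≈ -18.70 dB
∠G = 50.49° − 153.39° = -102.90°

At s = jω = j3324:
zero (s+823): 823 + j3324 → |·| = √(823²+3324²) = √11726305 ≈ 3424.4, ∠ = arctan(3324/823) ≈ 76.09°
pole (s+500): 500 + j3324 → |·| = √(500²+3324²) = √11298976 ≈ 3361.4, ∠ = arctan(3324/500) ≈ 81.45°
pole at origin: |s| = 3324, ∠ = 90.00° (in denominator)
|G| = 100 · 3424.4 / 1.1173e+07 ≈ 0.030649
Gain = 20 log₁₀(0.030649) ≈ -30.27 dB
∠G = 76.09° − 171.45° = -95.36°

ω = 998: -18.7 dB, -102.9°; ω = 3324: -30.3 dB, -95.4°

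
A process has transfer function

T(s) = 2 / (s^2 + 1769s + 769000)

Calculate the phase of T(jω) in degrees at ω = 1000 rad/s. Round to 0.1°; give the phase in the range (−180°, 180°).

Substitute s = j1000:
Numerator: 2 = 2 + j0
Denominator: (j1000)^2 + 1769(j1000) + 769000 = -231000 + j1769000
|N| = √(2² + 0²) ≈ 2, ∠N ≈ 0.00°
|D| = √(231000² + 1769000²) ≈ 1.784e+06, ∠D ≈ 97.44°
∠T = 0.00° − 97.44° = -97.44°

-97.4°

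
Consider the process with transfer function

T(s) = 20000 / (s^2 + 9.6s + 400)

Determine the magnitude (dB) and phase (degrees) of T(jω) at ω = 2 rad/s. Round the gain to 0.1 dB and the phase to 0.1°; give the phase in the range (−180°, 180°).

34.1 dB, -2.8°

At s = jω = j2:
quadratic: (j2)² + 9.6·j2 + 400 = 396 + j19.2 → |·| ≈ 396.47, ∠ ≈ 2.78°
|T| = 20000 / 396.47 ≈ 50.445
Gain = 20 log₁₀(50.445) ≈ 34.06 dB
∠T = 0.00° − 2.78° = -2.78°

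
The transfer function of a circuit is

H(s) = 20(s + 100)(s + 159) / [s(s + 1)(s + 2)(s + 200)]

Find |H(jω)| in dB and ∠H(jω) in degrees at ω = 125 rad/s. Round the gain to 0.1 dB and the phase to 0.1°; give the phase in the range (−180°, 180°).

At s = jω = j125:
zero (s+100): 100 + j125 → |·| = √(100²+125²) = √25625 ≈ 160.08, ∠ = arctan(125/100) ≈ 51.34°
zero (s+159): 159 + j125 → |·| = √(159²+125²) = √40906 ≈ 202.25, ∠ = arctan(125/159) ≈ 38.17°
pole (s+1): 1 + j125 → |·| = √(1²+125²) = √15626 ≈ 125, ∠ = arctan(125/1) ≈ 89.54°
pole (s+2): 2 + j125 → |·| = √(2²+125²) = √15629 ≈ 125.02, ∠ = arctan(125/2) ≈ 89.08°
pole (s+200): 200 + j125 → |·| = √(200²+125²) = √55625 ≈ 235.85, ∠ = arctan(125/200) ≈ 32.01°
pole at origin: |s| = 125, ∠ = 90.00° (in denominator)
|H| = 20 · 32376 / 4.6072e+08 ≈ 0.0014055
Gain = 20 log₁₀(0.0014055) ≈ -57.04 dB
∠H = 89.51° − 300.63° = -211.12° ≡ 148.88° (principal value)

-57.0 dB, 148.9°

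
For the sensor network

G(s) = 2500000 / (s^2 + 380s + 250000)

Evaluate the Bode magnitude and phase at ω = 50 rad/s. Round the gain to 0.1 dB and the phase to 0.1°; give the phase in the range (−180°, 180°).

At s = jω = j50:
quadratic: (j50)² + 380·j50 + 250000 = 247500 + j19000 → |·| ≈ 2.4823e+05, ∠ ≈ 4.39°
|G| = 2500000 / 2.4823e+05 ≈ 10.071
Gain = 20 log₁₀(10.071) ≈ 20.06 dB
∠G = 0.00° − 4.39° = -4.39°

20.1 dB, -4.4°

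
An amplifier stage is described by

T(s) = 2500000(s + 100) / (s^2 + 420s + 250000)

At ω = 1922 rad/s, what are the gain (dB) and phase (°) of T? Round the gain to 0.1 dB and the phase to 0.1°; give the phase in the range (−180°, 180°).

62.7 dB, -79.8°

At s = jω = j1922:
zero (s+100): 100 + j1922 → |·| = √(100²+1922²) = √3704084 ≈ 1924.6, ∠ = arctan(1922/100) ≈ 87.02°
quadratic: (j1922)² + 420·j1922 + 250000 = -3444084 + j807240 → |·| ≈ 3.5374e+06, ∠ ≈ 166.81°
|T| = 2500000 · 1924.6 / 3.5374e+06 ≈ 1360.2
Gain = 20 log₁₀(1360.2) ≈ 62.67 dB
∠T = 87.02° − 166.81° = -79.79°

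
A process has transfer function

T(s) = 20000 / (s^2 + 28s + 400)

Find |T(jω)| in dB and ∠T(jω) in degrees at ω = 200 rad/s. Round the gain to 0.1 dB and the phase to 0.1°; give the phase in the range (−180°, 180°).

At s = jω = j200:
quadratic: (j200)² + 28·j200 + 400 = -39600 + j5600 → |·| ≈ 39994, ∠ ≈ 171.95°
|T| = 20000 / 39994 ≈ 0.50008
Gain = 20 log₁₀(0.50008) ≈ -6.02 dB
∠T = 0.00° − 171.95° = -171.95°

-6.0 dB, -172.0°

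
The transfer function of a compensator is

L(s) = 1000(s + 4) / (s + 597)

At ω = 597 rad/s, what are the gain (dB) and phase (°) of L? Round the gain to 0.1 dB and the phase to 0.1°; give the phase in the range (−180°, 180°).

At s = jω = j597:
zero (s+4): 4 + j597 → |·| = √(4²+597²) = √356425 ≈ 597.01, ∠ = arctan(597/4) ≈ 89.62°
pole (s+597): 597 + j597 → |·| = √(597²+597²) = √712818 ≈ 844.29, ∠ = arctan(597/597) ≈ 45.00°
|L| = 1000 · 597.01 / 844.29 ≈ 707.11
Gain = 20 log₁₀(707.11) ≈ 56.99 dB
∠L = 89.62° − 45.00° = 44.62°

57.0 dB, 44.6°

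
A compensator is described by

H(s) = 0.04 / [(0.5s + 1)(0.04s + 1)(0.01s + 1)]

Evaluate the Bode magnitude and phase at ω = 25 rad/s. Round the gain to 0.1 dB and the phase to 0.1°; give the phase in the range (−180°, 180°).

-53.2 dB, -144.5°

At ω = 25 rad/s:
pole (1 + j25·0.5) = 1 + j12.5 → |·| ≈ 12.54, ∠ ≈ 85.43°
pole (1 + j25·0.04) = 1 + j1 → |·| ≈ 1.4142, ∠ ≈ 45.00°
pole (1 + j25·0.01) = 1 + j0.25 → |·| ≈ 1.0308, ∠ ≈ 14.04°
|H| = 0.04 · 1 / (12.54 · 1.4142 · 1.0308) ≈ 0.0021882
Gain = 20 log₁₀(0.0021882) ≈ -53.20 dB
∠H = (0°) − (85.43° + 45.00° + 14.04°) = -144.47°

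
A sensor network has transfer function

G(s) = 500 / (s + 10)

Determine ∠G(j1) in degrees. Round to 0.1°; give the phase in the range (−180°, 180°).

-5.7°

At s = jω = j1:
pole (s+10): 10 + j1 → |·| = √(10²+1²) = √101 ≈ 10.05, ∠ = arctan(1/10) ≈ 5.71°
∠G = 0.00° − 5.71° = -5.71°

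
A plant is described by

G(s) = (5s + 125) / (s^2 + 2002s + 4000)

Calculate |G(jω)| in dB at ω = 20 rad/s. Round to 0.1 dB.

-48.0 dB

Substitute s = j20:
Numerator: 5(j20) + 125 = 125 + j100
Denominator: (j20)^2 + 2002(j20) + 4000 = 3600 + j40040
|N| = √(125² + 100²) ≈ 160.08, ∠N ≈ 38.66°
|D| = √(3600² + 40040²) ≈ 40202, ∠D ≈ 84.86°
|G| = 160.08 / 40202 ≈ 0.0039819
Gain = 20 log₁₀(0.0039819) ≈ -48.00 dB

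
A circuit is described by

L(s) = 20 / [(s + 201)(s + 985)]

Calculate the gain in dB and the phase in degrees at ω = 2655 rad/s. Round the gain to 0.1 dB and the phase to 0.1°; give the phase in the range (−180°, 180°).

-111.5 dB, -155.3°

At s = jω = j2655:
pole (s+201): 201 + j2655 → |·| = √(201²+2655²) = √7089426 ≈ 2662.6, ∠ = arctan(2655/201) ≈ 85.67°
pole (s+985): 985 + j2655 → |·| = √(985²+2655²) = √8019250 ≈ 2831.8, ∠ = arctan(2655/985) ≈ 69.65°
|L| = 20 / 7.54e+06 ≈ 2.6525e-06
Gain = 20 log₁₀(2.6525e-06) ≈ -111.53 dB
∠L = 0.00° − 155.32° = -155.32°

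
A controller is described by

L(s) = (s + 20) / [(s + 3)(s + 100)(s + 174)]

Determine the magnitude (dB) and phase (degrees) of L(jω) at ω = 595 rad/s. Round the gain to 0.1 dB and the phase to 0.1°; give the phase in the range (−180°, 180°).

-111.5 dB, -155.8°

At s = jω = j595:
zero (s+20): 20 + j595 → |·| = √(20²+595²) = √354425 ≈ 595.34, ∠ = arctan(595/20) ≈ 88.07°
pole (s+3): 3 + j595 → |·| = √(3²+595²) = √354034 ≈ 595.01, ∠ = arctan(595/3) ≈ 89.71°
pole (s+100): 100 + j595 → |·| = √(100²+595²) = √364025 ≈ 603.34, ∠ = arctan(595/100) ≈ 80.46°
pole (s+174): 174 + j595 → |·| = √(174²+595²) = √384301 ≈ 619.92, ∠ = arctan(595/174) ≈ 73.70°
|L| = 1 · 595.34 / 2.2255e+08 ≈ 2.6751e-06
Gain = 20 log₁₀(2.6751e-06) ≈ -111.45 dB
∠L = 88.07° − 243.87° = -155.80°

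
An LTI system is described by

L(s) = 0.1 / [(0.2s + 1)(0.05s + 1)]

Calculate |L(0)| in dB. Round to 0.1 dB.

-20.0 dB

L(0) = 0.1 · 1 / 1 = 0.1
20 log₁₀(0.1) ≈ -20.00 dB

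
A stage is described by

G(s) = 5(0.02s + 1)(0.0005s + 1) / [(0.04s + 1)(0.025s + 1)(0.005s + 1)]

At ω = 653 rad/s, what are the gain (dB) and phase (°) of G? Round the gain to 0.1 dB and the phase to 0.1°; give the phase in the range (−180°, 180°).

-26.5 dB, -143.6°

At ω = 653 rad/s:
zero (1 + j653·0.02) = 1 + j13.06 → |·| ≈ 13.098, ∠ ≈ 85.62°
zero (1 + j653·0.0005) = 1 + j0.3265 → |·| ≈ 1.052, ∠ ≈ 18.08°
pole (1 + j653·0.04) = 1 + j26.12 → |·| ≈ 26.139, ∠ ≈ 87.81°
pole (1 + j653·0.025) = 1 + j16.325 → |·| ≈ 16.356, ∠ ≈ 86.49°
pole (1 + j653·0.005) = 1 + j3.265 → |·| ≈ 3.4147, ∠ ≈ 72.97°
|G| = 5 · 13.098 · 1.052 / (26.139 · 16.356 · 3.4147) ≈ 0.047192
Gain = 20 log₁₀(0.047192) ≈ -26.52 dB
∠G = (85.62° + 18.08°) − (87.81° + 86.49° + 72.97°) = -143.57°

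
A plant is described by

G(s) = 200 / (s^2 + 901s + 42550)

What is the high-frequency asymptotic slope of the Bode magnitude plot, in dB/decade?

-40 dB/decade

Each pole contributes −20 dB/decade at high frequency; each zero contributes +20 dB/decade.
Net: 0 zero(s) − 2 pole(s) → -40 dB/decade.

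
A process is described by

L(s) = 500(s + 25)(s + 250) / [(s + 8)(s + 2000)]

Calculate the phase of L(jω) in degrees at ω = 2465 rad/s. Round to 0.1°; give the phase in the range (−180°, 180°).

32.9°

At s = jω = j2465:
zero (s+25): 25 + j2465 → |·| = √(25²+2465²) = √6076850 ≈ 2465.1, ∠ = arctan(2465/25) ≈ 89.42°
zero (s+250): 250 + j2465 → |·| = √(250²+2465²) = √6138725 ≈ 2477.6, ∠ = arctan(2465/250) ≈ 84.21°
pole (s+8): 8 + j2465 → |·| = √(8²+2465²) = √6076289 ≈ 2465, ∠ = arctan(2465/8) ≈ 89.81°
pole (s+2000): 2000 + j2465 → |·| = √(2000²+2465²) = √10076225 ≈ 3174.3, ∠ = arctan(2465/2000) ≈ 50.95°
∠L = 173.63° − 140.76° = 32.87°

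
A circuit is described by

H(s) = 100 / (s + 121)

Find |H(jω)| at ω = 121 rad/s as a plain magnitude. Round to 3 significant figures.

At s = jω = j121:
pole (s+121): 121 + j121 → |·| = √(121²+121²) = √29282 ≈ 171.12, ∠ = arctan(121/121) ≈ 45.00°
|H| = 100 / 171.12 ≈ 0.58439

0.584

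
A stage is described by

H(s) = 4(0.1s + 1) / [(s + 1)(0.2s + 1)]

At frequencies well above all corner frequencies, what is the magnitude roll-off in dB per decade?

-20 dB/decade

Each pole contributes −20 dB/decade at high frequency; each zero contributes +20 dB/decade.
Net: 1 zero(s) − 2 pole(s) → -20 dB/decade.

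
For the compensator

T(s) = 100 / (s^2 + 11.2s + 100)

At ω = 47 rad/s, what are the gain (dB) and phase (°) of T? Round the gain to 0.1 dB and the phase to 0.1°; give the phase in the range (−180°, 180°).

-26.7 dB, -166.0°

At s = jω = j47:
quadratic: (j47)² + 11.2·j47 + 100 = -2109 + j526.4 → |·| ≈ 2173.7, ∠ ≈ 165.99°
|T| = 100 / 2173.7 ≈ 0.046005
Gain = 20 log₁₀(0.046005) ≈ -26.74 dB
∠T = 0.00° − 165.99° = -165.99°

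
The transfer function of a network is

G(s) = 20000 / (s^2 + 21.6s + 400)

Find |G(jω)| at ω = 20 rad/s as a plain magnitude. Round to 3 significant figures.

At s = jω = j20:
quadratic: (j20)² + 21.6·j20 + 400 = 0 + j432 → |·| ≈ 432, ∠ ≈ 90.00°
|G| = 20000 / 432 ≈ 46.296

46.3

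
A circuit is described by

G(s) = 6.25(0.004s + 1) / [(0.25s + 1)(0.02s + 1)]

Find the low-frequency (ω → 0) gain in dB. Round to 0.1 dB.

G(0) = 6.25 · 1 / 1 = 6.25
20 log₁₀(6.25) ≈ 15.92 dB

15.9 dB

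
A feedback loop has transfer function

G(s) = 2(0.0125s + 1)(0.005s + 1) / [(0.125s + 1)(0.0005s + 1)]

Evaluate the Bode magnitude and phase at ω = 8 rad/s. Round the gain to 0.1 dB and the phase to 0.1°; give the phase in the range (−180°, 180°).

3.1 dB, -37.2°

At ω = 8 rad/s:
zero (1 + j8·0.0125) = 1 + j0.1 → |·| ≈ 1.005, ∠ ≈ 5.71°
zero (1 + j8·0.005) = 1 + j0.04 → |·| ≈ 1.0008, ∠ ≈ 2.29°
pole (1 + j8·0.125) = 1 + j1 → |·| ≈ 1.4142, ∠ ≈ 45.00°
pole (1 + j8·0.0005) = 1 + j0.004 → |·| ≈ 1, ∠ ≈ 0.23°
|G| = 2 · 1.005 · 1.0008 / (1.4142 · 1) ≈ 1.4224
Gain = 20 log₁₀(1.4224) ≈ 3.06 dB
∠G = (5.71° + 2.29°) − (45.00° + 0.23°) = -37.23°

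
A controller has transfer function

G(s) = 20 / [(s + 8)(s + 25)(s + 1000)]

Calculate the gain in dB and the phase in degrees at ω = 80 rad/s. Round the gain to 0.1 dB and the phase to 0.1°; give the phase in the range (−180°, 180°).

-110.6 dB, -161.5°

At s = jω = j80:
pole (s+8): 8 + j80 → |·| = √(8²+80²) = √6464 ≈ 80.399, ∠ = arctan(80/8) ≈ 84.29°
pole (s+25): 25 + j80 → |·| = √(25²+80²) = √7025 ≈ 83.815, ∠ = arctan(80/25) ≈ 72.65°
pole (s+1000): 1000 + j80 → |·| = √(1000²+80²) = √1006400 ≈ 1003.2, ∠ = arctan(80/1000) ≈ 4.57°
|G| = 20 / 6.7602e+06 ≈ 2.9585e-06
Gain = 20 log₁₀(2.9585e-06) ≈ -110.58 dB
∠G = 0.00° − 161.51° = -161.51°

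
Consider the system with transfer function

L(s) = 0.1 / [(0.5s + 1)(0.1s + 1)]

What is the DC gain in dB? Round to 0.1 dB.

-20.0 dB

L(0) = 0.1 · 1 / 1 = 0.1
20 log₁₀(0.1) ≈ -20.00 dB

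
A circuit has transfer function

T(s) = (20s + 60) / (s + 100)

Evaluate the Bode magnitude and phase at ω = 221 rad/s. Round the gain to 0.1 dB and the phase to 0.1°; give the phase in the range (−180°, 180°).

Substitute s = j221:
Numerator: 20(j221) + 60 = 60 + j4420
Denominator: (j221) + 100 = 100 + j221
|N| = √(60² + 4420²) ≈ 4420.4, ∠N ≈ 89.22°
|D| = √(100² + 221²) ≈ 242.57, ∠D ≈ 65.65°
|T| = 4420.4 / 242.57 ≈ 18.223
Gain = 20 log₁₀(18.223) ≈ 25.21 dB
∠T = 89.22° − 65.65° = 23.57°

25.2 dB, 23.6°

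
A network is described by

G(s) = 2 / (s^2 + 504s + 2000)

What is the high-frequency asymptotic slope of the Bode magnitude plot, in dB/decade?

-40 dB/decade

Each pole contributes −20 dB/decade at high frequency; each zero contributes +20 dB/decade.
Net: 0 zero(s) − 2 pole(s) → -40 dB/decade.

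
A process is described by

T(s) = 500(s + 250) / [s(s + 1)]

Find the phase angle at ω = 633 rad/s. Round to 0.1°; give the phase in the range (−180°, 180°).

-111.5°

At s = jω = j633:
zero (s+250): 250 + j633 → |·| = √(250²+633²) = √463189 ≈ 680.58, ∠ = arctan(633/250) ≈ 68.45°
pole (s+1): 1 + j633 → |·| = √(1²+633²) = √400690 ≈ 633, ∠ = arctan(633/1) ≈ 89.91°
pole at origin: |s| = 633, ∠ = 90.00° (in denominator)
∠T = 68.45° − 179.91° = -111.46°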